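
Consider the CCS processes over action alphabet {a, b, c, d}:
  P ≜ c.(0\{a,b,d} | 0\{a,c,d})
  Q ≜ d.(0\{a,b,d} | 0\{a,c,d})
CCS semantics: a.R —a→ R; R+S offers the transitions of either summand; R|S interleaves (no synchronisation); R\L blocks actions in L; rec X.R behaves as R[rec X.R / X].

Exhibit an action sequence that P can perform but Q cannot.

Reachable graph of P (2 states):
  u0 = c.(0\{a,b,d} | 0\{a,c,d}) :: ··c··> u1
  u1 = 0\{a,b,d} | 0\{a,c,d} :: stopped
Reachable graph of Q (2 states):
  v0 = d.(0\{a,b,d} | 0\{a,c,d}) :: ··d··> v1
  v1 = 0\{a,b,d} | 0\{a,c,d} :: stopped
Executing c from P (initial set {u0}):
  [1] c ⇒ {u1}
  — P admits the full trace.
Executing c from Q (initial set {v0}):
  [1] c ⇒ ∅ (Q stuck)

c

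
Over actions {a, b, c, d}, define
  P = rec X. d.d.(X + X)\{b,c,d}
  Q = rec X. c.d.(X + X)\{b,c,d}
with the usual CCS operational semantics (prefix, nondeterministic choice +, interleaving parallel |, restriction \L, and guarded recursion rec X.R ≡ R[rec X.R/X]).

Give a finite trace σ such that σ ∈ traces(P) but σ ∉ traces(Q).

d

Reachable graph of P (3 states):
  p0 = rec X. d.d.(X + X)\{b,c,d} ⊢ --d--▸ p1
  p1 = d.((rec X. d.d.(X + X)\{b,c,d}) + (rec X. d.d.(X + X)\{b,c,d}))\{b,c,d} ⊢ --d--▸ p2
  p2 = ((rec X. d.d.(X + X)\{b,c,d}) + (rec X. d.d.(X + X)\{b,c,d}))\{b,c,d} ⊢ ·
Reachable graph of Q (3 states):
  q0 = rec X. c.d.(X + X)\{b,c,d} ⊢ --c--▸ q1
  q1 = d.((rec X. c.d.(X + X)\{b,c,d}) + (rec X. c.d.(X + X)\{b,c,d}))\{b,c,d} ⊢ --d--▸ q2
  q2 = ((rec X. c.d.(X + X)\{b,c,d}) + (rec X. c.d.(X + X)\{b,c,d}))\{b,c,d} ⊢ ·
Executing d from P (initial set {p0}):
  after d @ step 1: {p1}
  P completes σ.
Executing d from Q (initial set {q0}):
  after d @ step 1: ∅ (Q stuck)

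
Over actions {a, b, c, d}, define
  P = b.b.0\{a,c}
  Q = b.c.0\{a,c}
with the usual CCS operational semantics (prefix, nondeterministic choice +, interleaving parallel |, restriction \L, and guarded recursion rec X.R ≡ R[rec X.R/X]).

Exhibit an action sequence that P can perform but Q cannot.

bb

Reachable graph of P (3 states):
  u0 = b.b.0\{a,c} | —b→ u1
  u1 = b.0\{a,c} | —b→ u2
  u2 = 0\{a,c} | ∅
Reachable graph of Q (3 states):
  v0 = b.c.0\{a,c} | —b→ v1
  v1 = c.0\{a,c} | —c→ v2
  v2 = 0\{a,c} | ∅
Trace ⟨bb⟩ through P, begin at {u0}:
  step 1 (b): {u1}
  step 2 (b): {u2}
  P completes σ.
Trace ⟨bb⟩ through Q, begin at {v0}:
  step 1 (b): {v1}
  step 2 (b): ∅  — Q cannot continue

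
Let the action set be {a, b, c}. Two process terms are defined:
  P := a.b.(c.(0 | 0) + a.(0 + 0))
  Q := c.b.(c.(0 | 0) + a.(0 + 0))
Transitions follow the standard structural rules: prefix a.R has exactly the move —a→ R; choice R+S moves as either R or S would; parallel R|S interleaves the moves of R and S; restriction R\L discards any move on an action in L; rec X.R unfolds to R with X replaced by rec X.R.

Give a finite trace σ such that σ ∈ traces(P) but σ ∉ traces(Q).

P's transition system — 5 states:
  p0 = a.b.(c.(0 | 0) + a.(0 + 0)) | —a→ p1
  p1 = b.(c.(0 | 0) + a.(0 + 0)) | —b→ p2
  p2 = c.(0 | 0) + a.(0 + 0) | —a→ p3, —c→ p4
  p3 = 0 + 0 | ∅
  p4 = 0 | 0 | ∅
Q's transition system — 5 states:
  q0 = c.b.(c.(0 | 0) + a.(0 + 0)) | —c→ q1
  q1 = b.(c.(0 | 0) + a.(0 + 0)) | —b→ q2
  q2 = c.(0 | 0) + a.(0 + 0) | —a→ q3, —c→ q4
  q3 = 0 + 0 | ∅
  q4 = 0 | 0 | ∅
Run σ = ⟨a⟩ on P: start {p0}
  [1] a ⇒ {p1}
  ✓ P
Run σ = ⟨a⟩ on Q: start {q0}
  [1] a ⇒ no successor for Q

a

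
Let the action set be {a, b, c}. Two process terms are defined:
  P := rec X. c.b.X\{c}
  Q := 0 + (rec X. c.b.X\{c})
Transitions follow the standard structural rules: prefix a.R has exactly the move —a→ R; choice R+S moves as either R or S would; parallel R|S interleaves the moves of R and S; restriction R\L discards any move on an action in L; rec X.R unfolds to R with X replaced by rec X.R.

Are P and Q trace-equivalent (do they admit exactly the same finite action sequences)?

P's transition system — 3 states:
  p0 = rec X. c.b.X\{c} ⊢ -c-> p1
  p1 = b.(rec X. c.b.X\{c})\{c} ⊢ -b-> p2
  p2 = (rec X. c.b.X\{c})\{c} ⊢ ·
Q's transition system — 3 states:
  q0 = 0 + (rec X. c.b.X\{c}) ⊢ -c-> q1
  q1 = b.(rec X. c.b.X\{c})\{c} ⊢ -b-> q2
  q2 = (rec X. c.b.X\{c})\{c} ⊢ ·
Bisimilarity quotient blocks:
  B0 = {p0, q0}
  B1 = {p1, q1}
  B2 = {p2, q2}
p0 ∈ B0, q0 ∈ B0 → same block
Bisimilar ⇒ trace-equivalent.

YES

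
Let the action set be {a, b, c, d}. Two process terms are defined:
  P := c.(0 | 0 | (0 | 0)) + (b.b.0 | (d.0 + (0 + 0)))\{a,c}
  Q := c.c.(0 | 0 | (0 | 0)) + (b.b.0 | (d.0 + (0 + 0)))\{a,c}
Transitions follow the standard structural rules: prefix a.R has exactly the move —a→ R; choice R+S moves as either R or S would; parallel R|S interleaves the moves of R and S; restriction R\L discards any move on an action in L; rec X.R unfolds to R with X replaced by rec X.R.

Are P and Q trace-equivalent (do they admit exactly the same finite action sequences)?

Reachable graph of P (7 states):
  m0 = c.(0 | 0 | (0 | 0)) + (b.b.0 | (d.0 + (0 + 0)))\{a,c} ⊢ --b--▸ m1, --c--▸ m2, --d--▸ m3
  m1 = (b.0 | (d.0 + (0 + 0)))\{a,c} ⊢ --b--▸ m4, --d--▸ m5
  m2 = 0 | 0 | (0 | 0) ⊢ deadlocked
  m3 = (b.b.0 | 0)\{a,c} ⊢ --b--▸ m5
  m4 = (0 | (d.0 + (0 + 0)))\{a,c} ⊢ --d--▸ m6
  m5 = (b.0 | 0)\{a,c} ⊢ --b--▸ m6
  m6 = (0 | 0)\{a,c} ⊢ deadlocked
Reachable graph of Q (8 states):
  n0 = c.c.(0 | 0 | (0 | 0)) + (b.b.0 | (d.0 + (0 + 0)))\{a,c} ⊢ --b--▸ n1, --c--▸ n2, --d--▸ n3
  n1 = (b.0 | (d.0 + (0 + 0)))\{a,c} ⊢ --b--▸ n4, --d--▸ n5
  n2 = c.(0 | 0 | (0 | 0)) ⊢ --c--▸ n6
  n3 = (b.b.0 | 0)\{a,c} ⊢ --b--▸ n5
  n4 = (0 | (d.0 + (0 + 0)))\{a,c} ⊢ --d--▸ n7
  n5 = (b.0 | 0)\{a,c} ⊢ --b--▸ n7
  n6 = 0 | 0 | (0 | 0) ⊢ deadlocked
  n7 = (0 | 0)\{a,c} ⊢ deadlocked
Executing cc from Q (initial set {n0}):
  after c @ step 1: {n2}
  after c @ step 2: {n6}
  ✓ Q
Executing cc from P (initial set {m0}):
  after c @ step 1: {m2}
  after c @ step 2: ∅ (P stuck)

NO — witness ⟨cc⟩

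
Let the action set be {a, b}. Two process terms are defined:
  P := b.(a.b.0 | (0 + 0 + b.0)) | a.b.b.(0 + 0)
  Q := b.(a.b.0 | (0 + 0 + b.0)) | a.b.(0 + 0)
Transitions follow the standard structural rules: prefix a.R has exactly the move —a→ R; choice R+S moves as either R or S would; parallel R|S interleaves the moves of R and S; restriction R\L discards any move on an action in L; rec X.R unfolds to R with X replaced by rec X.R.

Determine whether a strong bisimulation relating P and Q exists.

P ≁ Q

Reachable graph of P (28 states):
  s0 = b.(a.b.0 | (0 + 0 + b.0)) | a.b.b.(0 + 0) :: --a--▸ s1, --b--▸ s2
  s1 = b.(a.b.0 | (0 + 0 + b.0)) | b.b.(0 + 0) :: --b--▸ s3, --b--▸ s4
  s2 = a.b.0 | (0 + 0 + b.0) | a.b.b.(0 + 0) :: --a--▸ s3, --a--▸ s5, --b--▸ s6
  s3 = a.b.0 | (0 + 0 + b.0) | b.b.(0 + 0) :: --a--▸ s7, --b--▸ s8, --b--▸ s9
  s4 = b.(a.b.0 | (0 + 0 + b.0)) | b.(0 + 0) :: --b--▸ s10, --b--▸ s8
  s5 = b.0 | (0 + 0 + b.0) | a.b.b.(0 + 0) :: --a--▸ s7, --b--▸ s11, --b--▸ s12
  s6 = a.b.0 | 0 | a.b.b.(0 + 0) :: --a--▸ s12, --a--▸ s9
  s7 = b.0 | (0 + 0 + b.0) | b.b.(0 + 0) :: --b--▸ s13, --b--▸ s14, --b--▸ s15
  s8 = a.b.0 | (0 + 0 + b.0) | b.(0 + 0) :: --a--▸ s14, --b--▸ s16, --b--▸ s17
  s9 = a.b.0 | 0 | b.b.(0 + 0) :: --a--▸ s15, --b--▸ s17
  s10 = b.(a.b.0 | (0 + 0 + b.0)) | (0 + 0) :: --b--▸ s16
  s11 = 0 | (0 + 0 + b.0) | a.b.b.(0 + 0) :: --a--▸ s13, --b--▸ s18
  s12 = b.0 | 0 | a.b.b.(0 + 0) :: --a--▸ s15, --b--▸ s18
  s13 = 0 | (0 + 0 + b.0) | b.b.(0 + 0) :: --b--▸ s19, --b--▸ s20
  s14 = b.0 | (0 + 0 + b.0) | b.(0 + 0) :: --b--▸ s19, --b--▸ s21, --b--▸ s22
  s15 = b.0 | 0 | b.b.(0 + 0) :: --b--▸ s20, --b--▸ s22
  s16 = a.b.0 | (0 + 0 + b.0) | (0 + 0) :: --a--▸ s21, --b--▸ s23
  s17 = a.b.0 | 0 | b.(0 + 0) :: --a--▸ s22, --b--▸ s23
  s18 = 0 | 0 | a.b.b.(0 + 0) :: --a--▸ s20
  s19 = 0 | (0 + 0 + b.0) | b.(0 + 0) :: --b--▸ s24, --b--▸ s25
  s20 = 0 | 0 | b.b.(0 + 0) :: --b--▸ s25
  s21 = b.0 | (0 + 0 + b.0) | (0 + 0) :: --b--▸ s24, --b--▸ s26
  s22 = b.0 | 0 | b.(0 + 0) :: --b--▸ s25, --b--▸ s26
  s23 = a.b.0 | 0 | (0 + 0) :: --a--▸ s26
  s24 = 0 | (0 + 0 + b.0) | (0 + 0) :: --b--▸ s27
  s25 = 0 | 0 | b.(0 + 0) :: --b--▸ s27
  s26 = b.0 | 0 | (0 + 0) :: --b--▸ s27
  s27 = 0 | 0 | (0 + 0) :: deadlocked
Reachable graph of Q (21 states):
  t0 = b.(a.b.0 | (0 + 0 + b.0)) | a.b.(0 + 0) :: --a--▸ t1, --b--▸ t2
  t1 = b.(a.b.0 | (0 + 0 + b.0)) | b.(0 + 0) :: --b--▸ t3, --b--▸ t4
  t2 = a.b.0 | (0 + 0 + b.0) | a.b.(0 + 0) :: --a--▸ t3, --a--▸ t5, --b--▸ t6
  t3 = a.b.0 | (0 + 0 + b.0) | b.(0 + 0) :: --a--▸ t7, --b--▸ t8, --b--▸ t9
  t4 = b.(a.b.0 | (0 + 0 + b.0)) | (0 + 0) :: --b--▸ t8
  t5 = b.0 | (0 + 0 + b.0) | a.b.(0 + 0) :: --a--▸ t7, --b--▸ t10, --b--▸ t11
  t6 = a.b.0 | 0 | a.b.(0 + 0) :: --a--▸ t11, --a--▸ t9
  t7 = b.0 | (0 + 0 + b.0) | b.(0 + 0) :: --b--▸ t12, --b--▸ t13, --b--▸ t14
  t8 = a.b.0 | (0 + 0 + b.0) | (0 + 0) :: --a--▸ t13, --b--▸ t15
  t9 = a.b.0 | 0 | b.(0 + 0) :: --a--▸ t14, --b--▸ t15
  t10 = 0 | (0 + 0 + b.0) | a.b.(0 + 0) :: --a--▸ t12, --b--▸ t16
  t11 = b.0 | 0 | a.b.(0 + 0) :: --a--▸ t14, --b--▸ t16
  t12 = 0 | (0 + 0 + b.0) | b.(0 + 0) :: --b--▸ t17, --b--▸ t18
  t13 = b.0 | (0 + 0 + b.0) | (0 + 0) :: --b--▸ t17, --b--▸ t19
  t14 = b.0 | 0 | b.(0 + 0) :: --b--▸ t18, --b--▸ t19
  t15 = a.b.0 | 0 | (0 + 0) :: --a--▸ t19
  t16 = 0 | 0 | a.b.(0 + 0) :: --a--▸ t18
  t17 = 0 | (0 + 0 + b.0) | (0 + 0) :: --b--▸ t20
  t18 = 0 | 0 | b.(0 + 0) :: --b--▸ t20
  t19 = b.0 | 0 | (0 + 0) :: --b--▸ t20
  t20 = 0 | 0 | (0 + 0) :: deadlocked
Partition-refinement fixed point:
  B0 = {s0}
  B1 = {s1}
  B2 = {s4, t1}
  B3 = {s10, t4}
  B4 = {s16, s17, t10, t11, t8, t9}
  B5 = {s23, t15, t16}
  B6 = {s24, s25, s26, t17, t18, t19}
  B7 = {s27, t20}
  B8 = {s19, s20, s21, s22, t12, t13, t14}
  B9 = {s8, s9, t3, t5}
  B10 = {s13, s14, s15, t7}
  B11 = {s3}
  B12 = {s7}
  B13 = {s2}
  B14 = {s6}
  B15 = {s11, s12}
  B16 = {s18}
  B17 = {s5}
  B18 = {t0}
  B19 = {t2}
  B20 = {t6}
s0 ∈ B0, t0 ∈ B18 → different blocks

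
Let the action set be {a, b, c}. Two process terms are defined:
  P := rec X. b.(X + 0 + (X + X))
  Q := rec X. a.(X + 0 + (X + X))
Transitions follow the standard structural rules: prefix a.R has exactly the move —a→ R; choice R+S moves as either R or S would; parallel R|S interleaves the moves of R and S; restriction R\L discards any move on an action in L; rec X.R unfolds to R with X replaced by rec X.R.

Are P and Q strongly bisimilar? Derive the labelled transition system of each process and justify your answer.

NO

LTS(P): 2 reachable states
  u0 = rec X. b.(X + 0 + (X + X)) ⊢ —b→ u1
  u1 = (rec X. b.(X + 0 + (X + X))) + 0 + ((rec X. b.(X + 0 + (X + X))) + (rec X. b.(X + 0 + (X + X)))) ⊢ —b→ u1
LTS(Q): 2 reachable states
  v0 = rec X. a.(X + 0 + (X + X)) ⊢ —a→ v1
  v1 = (rec X. a.(X + 0 + (X + X))) + 0 + ((rec X. a.(X + 0 + (X + X))) + (rec X. a.(X + 0 + (X + X)))) ⊢ —a→ v1
Partition-refinement fixed point:
  B0 = {u0, u1}
  B1 = {v0, v1}
u0 ∈ B0, v0 ∈ B1 → different blocks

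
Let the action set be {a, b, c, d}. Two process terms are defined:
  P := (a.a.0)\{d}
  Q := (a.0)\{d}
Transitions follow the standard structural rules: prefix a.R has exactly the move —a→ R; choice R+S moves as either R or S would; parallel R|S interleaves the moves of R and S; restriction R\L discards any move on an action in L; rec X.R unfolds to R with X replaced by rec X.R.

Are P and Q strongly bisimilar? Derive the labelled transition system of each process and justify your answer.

P ≁ Q

P's transition system — 3 states:
  u0 = (a.a.0)\{d} has moves --a--▸ u1
  u1 = (a.0)\{d} has moves --a--▸ u2
  u2 = 0\{d} has moves ∅
Q's transition system — 2 states:
  v0 = (a.0)\{d} has moves --a--▸ v1
  v1 = 0\{d} has moves ∅
Bisimilarity quotient blocks:
  B0 = {u0}
  B1 = {u1, v0}
  B2 = {u2, v1}
u0 ∈ B0, v0 ∈ B1 → different blocks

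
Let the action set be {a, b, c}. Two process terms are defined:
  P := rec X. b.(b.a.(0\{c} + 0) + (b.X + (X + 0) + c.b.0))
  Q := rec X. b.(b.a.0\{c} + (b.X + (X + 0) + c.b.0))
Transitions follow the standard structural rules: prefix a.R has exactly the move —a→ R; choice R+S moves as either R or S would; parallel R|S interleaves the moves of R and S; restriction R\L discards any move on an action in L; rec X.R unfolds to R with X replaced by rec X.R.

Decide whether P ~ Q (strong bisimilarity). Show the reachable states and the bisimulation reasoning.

LTS(P): 6 reachable states
  p0 = rec X. b.(b.a.(0\{c} + 0) + (b.X + (X + 0) + c.b.0)) has moves =b=> p1
  p1 = b.a.(0\{c} + 0) + (b.(rec X. b.(b.a.(0\{c} + 0) + (b.X + (X + 0) + c.b.0))) + ((rec X. b.(b.a.(0\{c} + 0) + (b.X + (X + 0) + c.b.0))) + 0) + c.b.0) has moves =b=> p0, =b=> p1, =b=> p2, =c=> p3
  p2 = a.(0\{c} + 0) has moves =a=> p4
  p3 = b.0 has moves =b=> p5
  p4 = 0\{c} + 0 has moves deadlocked
  p5 = 0 has moves deadlocked
LTS(Q): 6 reachable states
  q0 = rec X. b.(b.a.0\{c} + (b.X + (X + 0) + c.b.0)) has moves =b=> q1
  q1 = b.a.0\{c} + (b.(rec X. b.(b.a.0\{c} + (b.X + (X + 0) + c.b.0))) + ((rec X. b.(b.a.0\{c} + (b.X + (X + 0) + c.b.0))) + 0) + c.b.0) has moves =b=> q0, =b=> q1, =b=> q2, =c=> q3
  q2 = a.0\{c} has moves =a=> q4
  q3 = b.0 has moves =b=> q5
  q4 = 0\{c} has moves deadlocked
  q5 = 0 has moves deadlocked
Bisimilarity quotient blocks:
  B0 = {p0, q0}
  B1 = {p1, q1}
  B2 = {p2, q2}
  B3 = {p4, p5, q4, q5}
  B4 = {p3, q3}
p0 ∈ B0, q0 ∈ B0 → same block

YES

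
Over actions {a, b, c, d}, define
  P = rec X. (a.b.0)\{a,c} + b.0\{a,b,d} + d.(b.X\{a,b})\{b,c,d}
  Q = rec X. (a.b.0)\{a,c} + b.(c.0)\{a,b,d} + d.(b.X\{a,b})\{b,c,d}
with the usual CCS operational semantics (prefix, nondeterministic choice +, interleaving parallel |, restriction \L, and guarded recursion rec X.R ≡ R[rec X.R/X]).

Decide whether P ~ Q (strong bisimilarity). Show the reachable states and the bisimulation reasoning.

not bisimilar

P's transition system — 3 states:
  m0 = rec X. (a.b.0)\{a,c} + b.0\{a,b,d} + d.(b.X\{a,b})\{b,c,d} :: =b=> m1, =d=> m2
  m1 = 0\{a,b,d} :: (no moves)
  m2 = (b.(rec X. (a.b.0)\{a,c} + b.0\{a,b,d} + d.(b.X\{a,b})\{b,c,d})\{a,b})\{b,c,d} :: (no moves)
Q's transition system — 4 states:
  n0 = rec X. (a.b.0)\{a,c} + b.(c.0)\{a,b,d} + d.(b.X\{a,b})\{b,c,d} :: =b=> n1, =d=> n2
  n1 = (c.0)\{a,b,d} :: =c=> n3
  n2 = (b.(rec X. (a.b.0)\{a,c} + b.(c.0)\{a,b,d} + d.(b.X\{a,b})\{b,c,d})\{a,b})\{b,c,d} :: (no moves)
  n3 = 0\{a,b,d} :: (no moves)
Bisimilarity quotient blocks:
  B0 = {m0}
  B1 = {m1, m2, n2, n3}
  B2 = {n0}
  B3 = {n1}
m0 ∈ B0, n0 ∈ B2 → different blocks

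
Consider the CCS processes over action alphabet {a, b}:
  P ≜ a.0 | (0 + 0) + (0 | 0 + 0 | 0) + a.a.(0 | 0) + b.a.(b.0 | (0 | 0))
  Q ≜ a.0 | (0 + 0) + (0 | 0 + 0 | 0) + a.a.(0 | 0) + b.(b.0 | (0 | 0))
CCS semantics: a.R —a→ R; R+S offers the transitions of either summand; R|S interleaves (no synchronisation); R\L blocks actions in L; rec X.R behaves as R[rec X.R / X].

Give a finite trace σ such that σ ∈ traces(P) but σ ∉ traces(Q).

ba

Reachable graph of P (7 states):
  p0 = a.0 | (0 + 0) + (0 | 0 + 0 | 0) + a.a.(0 | 0) + b.a.(b.0 | (0 | 0)) ⊢ ··a··> p1, ··a··> p2, ··b··> p3
  p1 = 0 | (0 + 0) ⊢ (no moves)
  p2 = a.(0 | 0) ⊢ ··a··> p4
  p3 = a.(b.0 | (0 | 0)) ⊢ ··a··> p5
  p4 = 0 | 0 ⊢ (no moves)
  p5 = b.0 | (0 | 0) ⊢ ··b··> p6
  p6 = 0 | (0 | 0) ⊢ (no moves)
Reachable graph of Q (6 states):
  q0 = a.0 | (0 + 0) + (0 | 0 + 0 | 0) + a.a.(0 | 0) + b.(b.0 | (0 | 0)) ⊢ ··a··> q1, ··a··> q2, ··b··> q3
  q1 = 0 | (0 + 0) ⊢ (no moves)
  q2 = a.(0 | 0) ⊢ ··a··> q4
  q3 = b.0 | (0 | 0) ⊢ ··b··> q5
  q4 = 0 | 0 ⊢ (no moves)
  q5 = 0 | (0 | 0) ⊢ (no moves)
Trace ⟨ba⟩ through P, begin at {p0}:
  [1] b ⇒ {p3}
  [2] a ⇒ {p5}
  — P admits the full trace.
Trace ⟨ba⟩ through Q, begin at {q0}:
  [1] b ⇒ {q3}
  [2] a ⇒ ∅  — Q cannot continue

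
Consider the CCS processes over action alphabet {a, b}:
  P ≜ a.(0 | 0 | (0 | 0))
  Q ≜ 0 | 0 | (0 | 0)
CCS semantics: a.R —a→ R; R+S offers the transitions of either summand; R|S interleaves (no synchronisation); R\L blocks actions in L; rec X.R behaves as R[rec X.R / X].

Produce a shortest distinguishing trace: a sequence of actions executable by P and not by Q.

a

P's transition system — 2 states:
  u0 = a.(0 | 0 | (0 | 0)) → ··a··> u1
  u1 = 0 | 0 | (0 | 0) → ·
Q's transition system — 1 states:
  v0 = 0 | 0 | (0 | 0) → ·
Executing a from P (initial set {u0}):
  step 1 (a): {u1}
  — P admits the full trace.
Executing a from Q (initial set {v0}):
  step 1 (a): ∅ (Q stuck)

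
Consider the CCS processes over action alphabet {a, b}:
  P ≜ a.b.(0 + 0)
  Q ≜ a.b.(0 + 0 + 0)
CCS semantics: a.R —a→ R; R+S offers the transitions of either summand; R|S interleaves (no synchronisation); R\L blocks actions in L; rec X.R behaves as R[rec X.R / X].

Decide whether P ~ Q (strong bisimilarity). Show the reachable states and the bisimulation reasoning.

P's transition system — 3 states:
  u0 = a.b.(0 + 0) | —a→ u1
  u1 = b.(0 + 0) | —b→ u2
  u2 = 0 + 0 | deadlocked
Q's transition system — 3 states:
  v0 = a.b.(0 + 0 + 0) | —a→ v1
  v1 = b.(0 + 0 + 0) | —b→ v2
  v2 = 0 + 0 + 0 | deadlocked
Bisimilarity quotient blocks:
  B0 = {u0, v0}
  B1 = {u1, v1}
  B2 = {u2, v2}
u0 ∈ B0, v0 ∈ B0 → same block

YES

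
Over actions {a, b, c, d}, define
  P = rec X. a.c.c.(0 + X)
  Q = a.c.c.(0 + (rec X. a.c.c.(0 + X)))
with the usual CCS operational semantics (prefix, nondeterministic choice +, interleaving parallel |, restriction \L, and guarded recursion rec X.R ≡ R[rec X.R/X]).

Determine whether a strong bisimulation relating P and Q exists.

bisimilar

Reachable graph of P (4 states):
  p0 = rec X. a.c.c.(0 + X) ⊢ ··a··> p1
  p1 = c.c.(0 + (rec X. a.c.c.(0 + X))) ⊢ ··c··> p2
  p2 = c.(0 + (rec X. a.c.c.(0 + X))) ⊢ ··c··> p3
  p3 = 0 + (rec X. a.c.c.(0 + X)) ⊢ ··a··> p1
Reachable graph of Q (4 states):
  q0 = a.c.c.(0 + (rec X. a.c.c.(0 + X))) ⊢ ··a··> q1
  q1 = c.c.(0 + (rec X. a.c.c.(0 + X))) ⊢ ··c··> q2
  q2 = c.(0 + (rec X. a.c.c.(0 + X))) ⊢ ··c··> q3
  q3 = 0 + (rec X. a.c.c.(0 + X)) ⊢ ··a··> q1
Coarsest stable partition (strong bisimilarity classes):
  B0 = {p0, p3, q0, q3}
  B1 = {p1, q1}
  B2 = {p2, q2}
p0 ∈ B0, q0 ∈ B0 → same block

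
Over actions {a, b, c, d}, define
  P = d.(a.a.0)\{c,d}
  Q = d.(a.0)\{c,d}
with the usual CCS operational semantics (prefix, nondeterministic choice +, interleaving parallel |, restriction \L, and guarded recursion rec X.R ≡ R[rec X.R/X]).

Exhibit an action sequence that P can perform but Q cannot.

daa

Reachable graph of P (4 states):
  p0 = d.(a.a.0)\{c,d} ⊢ --d--▸ p1
  p1 = (a.a.0)\{c,d} ⊢ --a--▸ p2
  p2 = (a.0)\{c,d} ⊢ --a--▸ p3
  p3 = 0\{c,d} ⊢ stopped
Reachable graph of Q (3 states):
  q0 = d.(a.0)\{c,d} ⊢ --d--▸ q1
  q1 = (a.0)\{c,d} ⊢ --a--▸ q2
  q2 = 0\{c,d} ⊢ stopped
Executing daa from P (initial set {p0}):
  [1] d ⇒ {p1}
  [2] a ⇒ {p2}
  [3] a ⇒ {p3}
  P completes σ.
Executing daa from Q (initial set {q0}):
  [1] d ⇒ {q1}
  [2] a ⇒ {q2}
  [3] a ⇒ no successor for Q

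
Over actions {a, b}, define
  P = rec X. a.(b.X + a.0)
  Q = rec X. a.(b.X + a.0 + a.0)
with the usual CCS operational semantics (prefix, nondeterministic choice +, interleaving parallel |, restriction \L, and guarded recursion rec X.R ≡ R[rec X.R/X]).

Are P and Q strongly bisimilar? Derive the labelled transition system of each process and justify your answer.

LTS(P): 3 reachable states
  m0 = rec X. a.(b.X + a.0) | --a--▸ m1
  m1 = b.(rec X. a.(b.X + a.0)) + a.0 | --a--▸ m2, --b--▸ m0
  m2 = 0 | ·
LTS(Q): 3 reachable states
  n0 = rec X. a.(b.X + a.0 + a.0) | --a--▸ n1
  n1 = b.(rec X. a.(b.X + a.0 + a.0)) + a.0 + a.0 | --a--▸ n2, --b--▸ n0
  n2 = 0 | ·
Bisimilarity quotient blocks:
  B0 = {m0, n0}
  B1 = {m1, n1}
  B2 = {m2, n2}
m0 ∈ B0, n0 ∈ B0 → same block

P ~ Q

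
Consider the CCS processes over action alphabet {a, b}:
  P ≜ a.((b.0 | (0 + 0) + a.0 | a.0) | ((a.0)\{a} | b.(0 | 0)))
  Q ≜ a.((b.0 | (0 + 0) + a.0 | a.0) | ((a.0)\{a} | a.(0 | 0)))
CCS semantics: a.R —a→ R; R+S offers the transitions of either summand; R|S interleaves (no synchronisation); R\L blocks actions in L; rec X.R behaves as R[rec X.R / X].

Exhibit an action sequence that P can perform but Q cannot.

Reachable graph of P (11 states):
  p0 = a.((b.0 | (0 + 0) + a.0 | a.0) | ((a.0)\{a} | b.(0 | 0))) has moves ··a··> p1
  p1 = (b.0 | (0 + 0) + a.0 | a.0) | ((a.0)\{a} | b.(0 | 0)) has moves ··a··> p2, ··a··> p3, ··b··> p4, ··b··> p5
  p2 = 0 | a.0 | ((a.0)\{a} | b.(0 | 0)) has moves ··a··> p6, ··b··> p7
  p3 = a.0 | 0 | ((a.0)\{a} | b.(0 | 0)) has moves ··a··> p6, ··b··> p8
  p4 = (b.0 | (0 + 0) + a.0 | a.0) | ((a.0)\{a} | (0 | 0)) has moves ··a··> p7, ··a··> p8, ··b··> p9
  p5 = 0 | (0 + 0) | ((a.0)\{a} | b.(0 | 0)) has moves ··b··> p9
  p6 = 0 | 0 | ((a.0)\{a} | b.(0 | 0)) has moves ··b··> p10
  p7 = 0 | a.0 | ((a.0)\{a} | (0 | 0)) has moves ··a··> p10
  p8 = a.0 | 0 | ((a.0)\{a} | (0 | 0)) has moves ··a··> p10
  p9 = 0 | (0 + 0) | ((a.0)\{a} | (0 | 0)) has moves deadlocked
  p10 = 0 | 0 | ((a.0)\{a} | (0 | 0)) has moves deadlocked
Reachable graph of Q (11 states):
  q0 = a.((b.0 | (0 + 0) + a.0 | a.0) | ((a.0)\{a} | a.(0 | 0))) has moves ··a··> q1
  q1 = (b.0 | (0 + 0) + a.0 | a.0) | ((a.0)\{a} | a.(0 | 0)) has moves ··a··> q2, ··a··> q3, ··a··> q4, ··b··> q5
  q2 = (b.0 | (0 + 0) + a.0 | a.0) | ((a.0)\{a} | (0 | 0)) has moves ··a··> q6, ··a··> q7, ··b··> q8
  q3 = 0 | a.0 | ((a.0)\{a} | a.(0 | 0)) has moves ··a··> q6, ··a··> q9
  q4 = a.0 | 0 | ((a.0)\{a} | a.(0 | 0)) has moves ··a··> q7, ··a··> q9
  q5 = 0 | (0 + 0) | ((a.0)\{a} | a.(0 | 0)) has moves ··a··> q8
  q6 = 0 | a.0 | ((a.0)\{a} | (0 | 0)) has moves ··a··> q10
  q7 = a.0 | 0 | ((a.0)\{a} | (0 | 0)) has moves ··a··> q10
  q8 = 0 | (0 + 0) | ((a.0)\{a} | (0 | 0)) has moves deadlocked
  q9 = 0 | 0 | ((a.0)\{a} | a.(0 | 0)) has moves ··a··> q10
  q10 = 0 | 0 | ((a.0)\{a} | (0 | 0)) has moves deadlocked
Trace ⟨abb⟩ through P, begin at {p0}:
  after a @ step 1: {p1}
  after b @ step 2: {p4, p5}
  after b @ step 3: {p9}
  ✓ P
Trace ⟨abb⟩ through Q, begin at {q0}:
  after a @ step 1: {q1}
  after b @ step 2: {q5}
  after b @ step 3: ∅ (Q stuck)

abb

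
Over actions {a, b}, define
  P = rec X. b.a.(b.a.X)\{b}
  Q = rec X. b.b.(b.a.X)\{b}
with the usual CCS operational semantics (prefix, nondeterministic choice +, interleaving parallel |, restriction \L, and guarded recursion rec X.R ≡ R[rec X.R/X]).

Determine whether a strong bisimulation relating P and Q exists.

P's transition system — 3 states:
  m0 = rec X. b.a.(b.a.X)\{b} has moves --b--▸ m1
  m1 = a.(b.a.(rec X. b.a.(b.a.X)\{b}))\{b} has moves --a--▸ m2
  m2 = (b.a.(rec X. b.a.(b.a.X)\{b}))\{b} has moves ∅
Q's transition system — 3 states:
  n0 = rec X. b.b.(b.a.X)\{b} has moves --b--▸ n1
  n1 = b.(b.a.(rec X. b.b.(b.a.X)\{b}))\{b} has moves --b--▸ n2
  n2 = (b.a.(rec X. b.b.(b.a.X)\{b}))\{b} has moves ∅
Coarsest stable partition (strong bisimilarity classes):
  B0 = {m0}
  B1 = {m1}
  B2 = {m2, n2}
  B3 = {n0}
  B4 = {n1}
m0 ∈ B0, n0 ∈ B3 → different blocks

P ≁ Q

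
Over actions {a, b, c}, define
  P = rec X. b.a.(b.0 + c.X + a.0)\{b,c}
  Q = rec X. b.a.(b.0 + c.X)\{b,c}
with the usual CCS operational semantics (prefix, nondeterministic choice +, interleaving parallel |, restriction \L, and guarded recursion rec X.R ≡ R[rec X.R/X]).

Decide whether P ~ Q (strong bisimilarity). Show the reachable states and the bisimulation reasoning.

LTS(P): 4 reachable states
  u0 = rec X. b.a.(b.0 + c.X + a.0)\{b,c} ⊢ --b--▸ u1
  u1 = a.(b.0 + c.(rec X. b.a.(b.0 + c.X + a.0)\{b,c}) + a.0)\{b,c} ⊢ --a--▸ u2
  u2 = (b.0 + c.(rec X. b.a.(b.0 + c.X + a.0)\{b,c}) + a.0)\{b,c} ⊢ --a--▸ u3
  u3 = 0\{b,c} ⊢ (no moves)
LTS(Q): 3 reachable states
  v0 = rec X. b.a.(b.0 + c.X)\{b,c} ⊢ --b--▸ v1
  v1 = a.(b.0 + c.(rec X. b.a.(b.0 + c.X)\{b,c}))\{b,c} ⊢ --a--▸ v2
  v2 = (b.0 + c.(rec X. b.a.(b.0 + c.X)\{b,c}))\{b,c} ⊢ (no moves)
Bisimilarity quotient blocks:
  B0 = {u0}
  B1 = {u1}
  B2 = {u2, v1}
  B3 = {u3, v2}
  B4 = {v0}
u0 ∈ B0, v0 ∈ B4 → different blocks

NO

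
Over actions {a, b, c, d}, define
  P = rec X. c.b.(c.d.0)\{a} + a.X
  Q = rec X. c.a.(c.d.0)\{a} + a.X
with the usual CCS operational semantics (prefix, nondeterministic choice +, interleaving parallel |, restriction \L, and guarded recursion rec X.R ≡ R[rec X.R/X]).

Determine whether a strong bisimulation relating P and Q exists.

LTS(P): 5 reachable states
  u0 = rec X. c.b.(c.d.0)\{a} + a.X ⊢ =a=> u0, =c=> u1
  u1 = b.(c.d.0)\{a} ⊢ =b=> u2
  u2 = (c.d.0)\{a} ⊢ =c=> u3
  u3 = (d.0)\{a} ⊢ =d=> u4
  u4 = 0\{a} ⊢ stopped
LTS(Q): 5 reachable states
  v0 = rec X. c.a.(c.d.0)\{a} + a.X ⊢ =a=> v0, =c=> v1
  v1 = a.(c.d.0)\{a} ⊢ =a=> v2
  v2 = (c.d.0)\{a} ⊢ =c=> v3
  v3 = (d.0)\{a} ⊢ =d=> v4
  v4 = 0\{a} ⊢ stopped
Coarsest stable partition (strong bisimilarity classes):
  B0 = {u0}
  B1 = {u1}
  B2 = {u2, v2}
  B3 = {u3, v3}
  B4 = {u4, v4}
  B5 = {v0}
  B6 = {v1}
u0 ∈ B0, v0 ∈ B5 → different blocks

not bisimilar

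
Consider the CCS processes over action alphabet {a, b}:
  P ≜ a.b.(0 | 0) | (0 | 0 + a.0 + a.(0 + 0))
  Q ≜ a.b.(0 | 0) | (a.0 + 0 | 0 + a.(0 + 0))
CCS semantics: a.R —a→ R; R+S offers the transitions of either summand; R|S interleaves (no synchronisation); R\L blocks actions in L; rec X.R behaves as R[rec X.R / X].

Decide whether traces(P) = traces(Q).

P's transition system — 9 states:
  s0 = a.b.(0 | 0) | (0 | 0 + a.0 + a.(0 + 0)) :: --a--▸ s1, --a--▸ s2, --a--▸ s3
  s1 = a.b.(0 | 0) | (0 + 0) :: --a--▸ s4
  s2 = a.b.(0 | 0) | 0 :: --a--▸ s5
  s3 = b.(0 | 0) | (0 | 0 + a.0 + a.(0 + 0)) :: --a--▸ s4, --a--▸ s5, --b--▸ s6
  s4 = b.(0 | 0) | (0 + 0) :: --b--▸ s7
  s5 = b.(0 | 0) | 0 :: --b--▸ s8
  s6 = 0 | 0 | (0 | 0 + a.0 + a.(0 + 0)) :: --a--▸ s7, --a--▸ s8
  s7 = 0 | 0 | (0 + 0) :: ∅
  s8 = 0 | 0 | 0 :: ∅
Q's transition system — 9 states:
  t0 = a.b.(0 | 0) | (a.0 + 0 | 0 + a.(0 + 0)) :: --a--▸ t1, --a--▸ t2, --a--▸ t3
  t1 = a.b.(0 | 0) | (0 + 0) :: --a--▸ t4
  t2 = a.b.(0 | 0) | 0 :: --a--▸ t5
  t3 = b.(0 | 0) | (a.0 + 0 | 0 + a.(0 + 0)) :: --a--▸ t4, --a--▸ t5, --b--▸ t6
  t4 = b.(0 | 0) | (0 + 0) :: --b--▸ t7
  t5 = b.(0 | 0) | 0 :: --b--▸ t8
  t6 = 0 | 0 | (a.0 + 0 | 0 + a.(0 + 0)) :: --a--▸ t7, --a--▸ t8
  t7 = 0 | 0 | (0 + 0) :: ∅
  t8 = 0 | 0 | 0 :: ∅
Partition-refinement fixed point:
  B0 = {s0, t0}
  B1 = {s1, s2, t1, t2}
  B2 = {s4, s5, t4, t5}
  B3 = {s7, s8, t7, t8}
  B4 = {s3, t3}
  B5 = {s6, t6}
s0 ∈ B0, t0 ∈ B0 → same block
Bisimilar ⇒ trace-equivalent.

YES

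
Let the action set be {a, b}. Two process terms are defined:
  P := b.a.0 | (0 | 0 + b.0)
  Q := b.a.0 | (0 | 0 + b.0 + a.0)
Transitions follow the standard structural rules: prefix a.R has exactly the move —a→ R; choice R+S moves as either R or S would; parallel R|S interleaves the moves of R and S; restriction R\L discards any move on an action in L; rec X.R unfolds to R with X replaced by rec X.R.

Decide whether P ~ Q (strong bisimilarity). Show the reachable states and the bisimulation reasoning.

Reachable graph of P (6 states):
  m0 = b.a.0 | (0 | 0 + b.0) → --b--▸ m1, --b--▸ m2
  m1 = a.0 | (0 | 0 + b.0) → --a--▸ m3, --b--▸ m4
  m2 = b.a.0 | 0 → --b--▸ m4
  m3 = 0 | (0 | 0 + b.0) → --b--▸ m5
  m4 = a.0 | 0 → --a--▸ m5
  m5 = 0 | 0 → ∅
Reachable graph of Q (6 states):
  n0 = b.a.0 | (0 | 0 + b.0 + a.0) → --a--▸ n1, --b--▸ n1, --b--▸ n2
  n1 = b.a.0 | 0 → --b--▸ n3
  n2 = a.0 | (0 | 0 + b.0 + a.0) → --a--▸ n3, --a--▸ n4, --b--▸ n3
  n3 = a.0 | 0 → --a--▸ n5
  n4 = 0 | (0 | 0 + b.0 + a.0) → --a--▸ n5, --b--▸ n5
  n5 = 0 | 0 → ∅
Partition-refinement fixed point:
  B0 = {m0}
  B1 = {m2, n1}
  B2 = {m4, n3}
  B3 = {m5, n5}
  B4 = {m1}
  B5 = {m3}
  B6 = {n0}
  B7 = {n2}
  B8 = {n4}
m0 ∈ B0, n0 ∈ B6 → different blocks

not bisimilar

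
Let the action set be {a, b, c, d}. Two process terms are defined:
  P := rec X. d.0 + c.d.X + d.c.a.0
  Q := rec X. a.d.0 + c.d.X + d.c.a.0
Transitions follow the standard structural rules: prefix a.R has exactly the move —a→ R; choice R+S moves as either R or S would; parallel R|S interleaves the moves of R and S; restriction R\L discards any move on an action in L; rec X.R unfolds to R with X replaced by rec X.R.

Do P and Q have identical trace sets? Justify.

NO — witness ⟨a⟩

LTS(P): 5 reachable states
  p0 = rec X. d.0 + c.d.X + d.c.a.0 ⊢ ··c··> p1, ··d··> p2, ··d··> p3
  p1 = d.(rec X. d.0 + c.d.X + d.c.a.0) ⊢ ··d··> p0
  p2 = 0 ⊢ ∅
  p3 = c.a.0 ⊢ ··c··> p4
  p4 = a.0 ⊢ ··a··> p2
LTS(Q): 6 reachable states
  q0 = rec X. a.d.0 + c.d.X + d.c.a.0 ⊢ ··a··> q1, ··c··> q2, ··d··> q3
  q1 = d.0 ⊢ ··d··> q4
  q2 = d.(rec X. a.d.0 + c.d.X + d.c.a.0) ⊢ ··d··> q0
  q3 = c.a.0 ⊢ ··c··> q5
  q4 = 0 ⊢ ∅
  q5 = a.0 ⊢ ··a··> q4
Executing a from Q (initial set {q0}):
  step 1 (a): {q1}
  Q completes σ.
Executing a from P (initial set {p0}):
  step 1 (a): ∅  — P cannot continue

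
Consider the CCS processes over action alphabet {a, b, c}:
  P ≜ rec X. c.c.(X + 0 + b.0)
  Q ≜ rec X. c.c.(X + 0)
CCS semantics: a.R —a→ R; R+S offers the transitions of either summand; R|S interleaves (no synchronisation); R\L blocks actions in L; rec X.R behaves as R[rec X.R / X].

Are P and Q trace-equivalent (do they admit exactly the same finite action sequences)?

P's transition system — 4 states:
  p0 = rec X. c.c.(X + 0 + b.0) :: ··c··> p1
  p1 = c.((rec X. c.c.(X + 0 + b.0)) + 0 + b.0) :: ··c··> p2
  p2 = (rec X. c.c.(X + 0 + b.0)) + 0 + b.0 :: ··b··> p3, ··c··> p1
  p3 = 0 :: (no moves)
Q's transition system — 3 states:
  q0 = rec X. c.c.(X + 0) :: ··c··> q1
  q1 = c.((rec X. c.c.(X + 0)) + 0) :: ··c··> q2
  q2 = (rec X. c.c.(X + 0)) + 0 :: ··c··> q1
Run σ = ⟨ccb⟩ on P: start {p0}
  [1] c ⇒ {p1}
  [2] c ⇒ {p2}
  [3] b ⇒ {p3}
  ✓ P
Run σ = ⟨ccb⟩ on Q: start {q0}
  [1] c ⇒ {q1}
  [2] c ⇒ {q2}
  [3] b ⇒ no successor for Q

trace-distinct — witness ⟨ccb⟩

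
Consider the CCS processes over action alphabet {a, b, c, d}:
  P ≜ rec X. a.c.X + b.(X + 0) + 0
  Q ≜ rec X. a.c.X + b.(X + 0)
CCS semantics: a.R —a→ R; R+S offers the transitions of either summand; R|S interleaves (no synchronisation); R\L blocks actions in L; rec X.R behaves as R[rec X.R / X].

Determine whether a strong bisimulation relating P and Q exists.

P ~ Q

Reachable graph of P (3 states):
  u0 = rec X. a.c.X + b.(X + 0) + 0 has moves ··a··> u1, ··b··> u2
  u1 = c.(rec X. a.c.X + b.(X + 0) + 0) has moves ··c··> u0
  u2 = (rec X. a.c.X + b.(X + 0) + 0) + 0 has moves ··a··> u1, ··b··> u2
Reachable graph of Q (3 states):
  v0 = rec X. a.c.X + b.(X + 0) has moves ··a··> v1, ··b··> v2
  v1 = c.(rec X. a.c.X + b.(X + 0)) has moves ··c··> v0
  v2 = (rec X. a.c.X + b.(X + 0)) + 0 has moves ··a··> v1, ··b··> v2
Partition-refinement fixed point:
  B0 = {u0, u2, v0, v2}
  B1 = {u1, v1}
u0 ∈ B0, v0 ∈ B0 → same block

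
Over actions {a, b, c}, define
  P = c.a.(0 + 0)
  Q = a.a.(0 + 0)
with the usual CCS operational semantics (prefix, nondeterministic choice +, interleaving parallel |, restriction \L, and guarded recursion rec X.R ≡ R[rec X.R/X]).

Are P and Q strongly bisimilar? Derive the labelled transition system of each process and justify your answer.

P ≁ Q

Reachable graph of P (3 states):
  p0 = c.a.(0 + 0) :: ··c··> p1
  p1 = a.(0 + 0) :: ··a··> p2
  p2 = 0 + 0 :: ∅
Reachable graph of Q (3 states):
  q0 = a.a.(0 + 0) :: ··a··> q1
  q1 = a.(0 + 0) :: ··a··> q2
  q2 = 0 + 0 :: ∅
Coarsest stable partition (strong bisimilarity classes):
  B0 = {p0}
  B1 = {p1, q1}
  B2 = {p2, q2}
  B3 = {q0}
p0 ∈ B0, q0 ∈ B3 → different blocks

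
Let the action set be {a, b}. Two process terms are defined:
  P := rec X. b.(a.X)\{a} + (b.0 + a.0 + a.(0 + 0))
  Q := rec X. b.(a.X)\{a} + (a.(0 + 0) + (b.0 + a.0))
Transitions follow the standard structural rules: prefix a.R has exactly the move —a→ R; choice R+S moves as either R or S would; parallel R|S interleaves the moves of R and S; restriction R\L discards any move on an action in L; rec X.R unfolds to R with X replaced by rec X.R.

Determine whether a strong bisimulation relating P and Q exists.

P's transition system — 4 states:
  p0 = rec X. b.(a.X)\{a} + (b.0 + a.0 + a.(0 + 0)) :: --a--▸ p1, --a--▸ p2, --b--▸ p1, --b--▸ p3
  p1 = 0 :: deadlocked
  p2 = 0 + 0 :: deadlocked
  p3 = (a.(rec X. b.(a.X)\{a} + (b.0 + a.0 + a.(0 + 0))))\{a} :: deadlocked
Q's transition system — 4 states:
  q0 = rec X. b.(a.X)\{a} + (a.(0 + 0) + (b.0 + a.0)) :: --a--▸ q1, --a--▸ q2, --b--▸ q1, --b--▸ q3
  q1 = 0 :: deadlocked
  q2 = 0 + 0 :: deadlocked
  q3 = (a.(rec X. b.(a.X)\{a} + (a.(0 + 0) + (b.0 + a.0))))\{a} :: deadlocked
Bisimilarity quotient blocks:
  B0 = {p0, q0}
  B1 = {p1, p2, p3, q1, q2, q3}
p0 ∈ B0, q0 ∈ B0 → same block

P ~ Q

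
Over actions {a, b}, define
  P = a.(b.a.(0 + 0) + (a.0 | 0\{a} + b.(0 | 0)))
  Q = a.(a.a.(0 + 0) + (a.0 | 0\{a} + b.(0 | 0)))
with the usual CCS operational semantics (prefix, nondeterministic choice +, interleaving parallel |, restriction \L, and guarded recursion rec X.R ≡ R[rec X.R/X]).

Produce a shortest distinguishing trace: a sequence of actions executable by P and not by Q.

aba

P's transition system — 6 states:
  p0 = a.(b.a.(0 + 0) + (a.0 | 0\{a} + b.(0 | 0))) → —a→ p1
  p1 = b.a.(0 + 0) + (a.0 | 0\{a} + b.(0 | 0)) → —a→ p2, —b→ p3, —b→ p4
  p2 = 0 | 0\{a} → ∅
  p3 = 0 | 0 → ∅
  p4 = a.(0 + 0) → —a→ p5
  p5 = 0 + 0 → ∅
Q's transition system — 6 states:
  q0 = a.(a.a.(0 + 0) + (a.0 | 0\{a} + b.(0 | 0))) → —a→ q1
  q1 = a.a.(0 + 0) + (a.0 | 0\{a} + b.(0 | 0)) → —a→ q2, —a→ q3, —b→ q4
  q2 = 0 | 0\{a} → ∅
  q3 = a.(0 + 0) → —a→ q5
  q4 = 0 | 0 → ∅
  q5 = 0 + 0 → ∅
Run σ = ⟨aba⟩ on P: start {p0}
  [1] a ⇒ {p1}
  [2] b ⇒ {p3, p4}
  [3] a ⇒ {p5}
  ✓ P
Run σ = ⟨aba⟩ on Q: start {q0}
  [1] a ⇒ {q1}
  [2] b ⇒ {q4}
  [3] a ⇒ no successor for Q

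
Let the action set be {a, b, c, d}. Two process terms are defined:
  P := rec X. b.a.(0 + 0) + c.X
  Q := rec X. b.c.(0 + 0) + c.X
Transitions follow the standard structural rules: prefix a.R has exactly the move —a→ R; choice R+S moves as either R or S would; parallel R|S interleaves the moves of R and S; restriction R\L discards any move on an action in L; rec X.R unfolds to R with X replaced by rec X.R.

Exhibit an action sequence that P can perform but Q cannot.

LTS(P): 3 reachable states
  u0 = rec X. b.a.(0 + 0) + c.X ⊢ =b=> u1, =c=> u0
  u1 = a.(0 + 0) ⊢ =a=> u2
  u2 = 0 + 0 ⊢ stopped
LTS(Q): 3 reachable states
  v0 = rec X. b.c.(0 + 0) + c.X ⊢ =b=> v1, =c=> v0
  v1 = c.(0 + 0) ⊢ =c=> v2
  v2 = 0 + 0 ⊢ stopped
Executing ba from P (initial set {u0}):
  step 1 (b): {u1}
  step 2 (a): {u2}
  P completes σ.
Executing ba from Q (initial set {v0}):
  step 1 (b): {v1}
  step 2 (a): no successor for Q

ba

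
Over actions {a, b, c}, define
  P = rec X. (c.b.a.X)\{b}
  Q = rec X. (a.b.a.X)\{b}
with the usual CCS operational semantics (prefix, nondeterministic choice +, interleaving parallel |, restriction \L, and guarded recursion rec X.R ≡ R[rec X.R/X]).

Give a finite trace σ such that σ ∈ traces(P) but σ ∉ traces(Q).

Reachable graph of P (2 states):
  u0 = rec X. (c.b.a.X)\{b} has moves -c-> u1
  u1 = (b.a.(rec X. (c.b.a.X)\{b}))\{b} has moves ·
Reachable graph of Q (2 states):
  v0 = rec X. (a.b.a.X)\{b} has moves -a-> v1
  v1 = (b.a.(rec X. (a.b.a.X)\{b}))\{b} has moves ·
Executing c from P (initial set {u0}):
  [1] c ⇒ {u1}
  — P admits the full trace.
Executing c from Q (initial set {v0}):
  [1] c ⇒ no successor for Q

c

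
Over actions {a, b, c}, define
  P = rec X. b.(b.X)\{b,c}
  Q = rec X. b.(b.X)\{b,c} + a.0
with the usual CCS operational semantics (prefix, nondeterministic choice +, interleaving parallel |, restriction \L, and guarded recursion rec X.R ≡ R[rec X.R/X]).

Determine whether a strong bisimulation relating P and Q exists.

P's transition system — 2 states:
  m0 = rec X. b.(b.X)\{b,c} → --b--▸ m1
  m1 = (b.(rec X. b.(b.X)\{b,c}))\{b,c} → stopped
Q's transition system — 3 states:
  n0 = rec X. b.(b.X)\{b,c} + a.0 → --a--▸ n1, --b--▸ n2
  n1 = 0 → stopped
  n2 = (b.(rec X. b.(b.X)\{b,c} + a.0))\{b,c} → stopped
Partition-refinement fixed point:
  B0 = {m0}
  B1 = {m1, n1, n2}
  B2 = {n0}
m0 ∈ B0, n0 ∈ B2 → different blocks

not bisimilar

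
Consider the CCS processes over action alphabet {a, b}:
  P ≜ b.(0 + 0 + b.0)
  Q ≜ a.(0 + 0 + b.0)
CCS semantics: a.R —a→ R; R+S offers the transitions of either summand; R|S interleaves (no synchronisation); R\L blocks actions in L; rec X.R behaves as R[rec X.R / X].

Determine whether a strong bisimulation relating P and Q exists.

LTS(P): 3 reachable states
  p0 = b.(0 + 0 + b.0) ⊢ —b→ p1
  p1 = 0 + 0 + b.0 ⊢ —b→ p2
  p2 = 0 ⊢ ∅
LTS(Q): 3 reachable states
  q0 = a.(0 + 0 + b.0) ⊢ —a→ q1
  q1 = 0 + 0 + b.0 ⊢ —b→ q2
  q2 = 0 ⊢ ∅
Coarsest stable partition (strong bisimilarity classes):
  B0 = {p0}
  B1 = {p1, q1}
  B2 = {p2, q2}
  B3 = {q0}
p0 ∈ B0, q0 ∈ B3 → different blocks

not bisimilar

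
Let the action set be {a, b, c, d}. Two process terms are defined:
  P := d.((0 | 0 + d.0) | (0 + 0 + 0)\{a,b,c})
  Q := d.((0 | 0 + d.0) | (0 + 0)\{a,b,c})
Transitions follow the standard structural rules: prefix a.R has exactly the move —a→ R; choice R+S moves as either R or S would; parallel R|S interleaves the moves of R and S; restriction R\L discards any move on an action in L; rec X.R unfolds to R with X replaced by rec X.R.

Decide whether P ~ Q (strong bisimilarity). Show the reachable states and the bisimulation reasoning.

P ~ Q

LTS(P): 3 reachable states
  u0 = d.((0 | 0 + d.0) | (0 + 0 + 0)\{a,b,c}) ⊢ -d-> u1
  u1 = (0 | 0 + d.0) | (0 + 0 + 0)\{a,b,c} ⊢ -d-> u2
  u2 = 0 | (0 + 0 + 0)\{a,b,c} ⊢ ·
LTS(Q): 3 reachable states
  v0 = d.((0 | 0 + d.0) | (0 + 0)\{a,b,c}) ⊢ -d-> v1
  v1 = (0 | 0 + d.0) | (0 + 0)\{a,b,c} ⊢ -d-> v2
  v2 = 0 | (0 + 0)\{a,b,c} ⊢ ·
Bisimilarity quotient blocks:
  B0 = {u0, v0}
  B1 = {u1, v1}
  B2 = {u2, v2}
u0 ∈ B0, v0 ∈ B0 → same block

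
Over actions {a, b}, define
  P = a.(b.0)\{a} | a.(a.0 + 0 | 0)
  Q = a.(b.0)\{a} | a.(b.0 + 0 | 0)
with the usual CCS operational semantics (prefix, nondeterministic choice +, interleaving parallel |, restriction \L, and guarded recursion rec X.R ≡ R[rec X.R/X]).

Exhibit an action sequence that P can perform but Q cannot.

aaa

P's transition system — 9 states:
  s0 = a.(b.0)\{a} | a.(a.0 + 0 | 0) ⊢ —a→ s1, —a→ s2
  s1 = (b.0)\{a} | a.(a.0 + 0 | 0) ⊢ —a→ s3, —b→ s4
  s2 = a.(b.0)\{a} | (a.0 + 0 | 0) ⊢ —a→ s3, —a→ s5
  s3 = (b.0)\{a} | (a.0 + 0 | 0) ⊢ —a→ s6, —b→ s7
  s4 = 0\{a} | a.(a.0 + 0 | 0) ⊢ —a→ s7
  s5 = a.(b.0)\{a} | 0 ⊢ —a→ s6
  s6 = (b.0)\{a} | 0 ⊢ —b→ s8
  s7 = 0\{a} | (a.0 + 0 | 0) ⊢ —a→ s8
  s8 = 0\{a} | 0 ⊢ ∅
Q's transition system — 9 states:
  t0 = a.(b.0)\{a} | a.(b.0 + 0 | 0) ⊢ —a→ t1, —a→ t2
  t1 = (b.0)\{a} | a.(b.0 + 0 | 0) ⊢ —a→ t3, —b→ t4
  t2 = a.(b.0)\{a} | (b.0 + 0 | 0) ⊢ —a→ t3, —b→ t5
  t3 = (b.0)\{a} | (b.0 + 0 | 0) ⊢ —b→ t6, —b→ t7
  t4 = 0\{a} | a.(b.0 + 0 | 0) ⊢ —a→ t7
  t5 = a.(b.0)\{a} | 0 ⊢ —a→ t6
  t6 = (b.0)\{a} | 0 ⊢ —b→ t8
  t7 = 0\{a} | (b.0 + 0 | 0) ⊢ —b→ t8
  t8 = 0\{a} | 0 ⊢ ∅
Run σ = ⟨aaa⟩ on P: start {s0}
  [1] a ⇒ {s1, s2}
  [2] a ⇒ {s3, s5}
  [3] a ⇒ {s6}
  ✓ P
Run σ = ⟨aaa⟩ on Q: start {t0}
  [1] a ⇒ {t1, t2}
  [2] a ⇒ {t3}
  [3] a ⇒ no successor for Q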